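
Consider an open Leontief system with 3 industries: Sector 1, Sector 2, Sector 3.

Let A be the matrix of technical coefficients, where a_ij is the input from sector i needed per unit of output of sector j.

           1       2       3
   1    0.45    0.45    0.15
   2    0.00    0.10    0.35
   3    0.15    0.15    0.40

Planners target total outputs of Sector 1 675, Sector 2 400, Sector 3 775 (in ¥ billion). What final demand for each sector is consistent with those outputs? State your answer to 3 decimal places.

d_1 = 75.000, d_2 = 88.750, d_3 = 303.750

I − A =
  [   0.55    -0.45    -0.15]
  [   0.00     0.90    -0.35]
  [  -0.15    -0.15     0.60]
d = (I − A) x:
  d_1 = (+0.55)·675 + (-0.45)·400 + (-0.15)·775 = 75.000
  d_2 = (+0.00)·675 + (+0.90)·400 + (-0.35)·775 = 88.750
  d_3 = (-0.15)·675 + (-0.15)·400 + (+0.60)·775 = 303.750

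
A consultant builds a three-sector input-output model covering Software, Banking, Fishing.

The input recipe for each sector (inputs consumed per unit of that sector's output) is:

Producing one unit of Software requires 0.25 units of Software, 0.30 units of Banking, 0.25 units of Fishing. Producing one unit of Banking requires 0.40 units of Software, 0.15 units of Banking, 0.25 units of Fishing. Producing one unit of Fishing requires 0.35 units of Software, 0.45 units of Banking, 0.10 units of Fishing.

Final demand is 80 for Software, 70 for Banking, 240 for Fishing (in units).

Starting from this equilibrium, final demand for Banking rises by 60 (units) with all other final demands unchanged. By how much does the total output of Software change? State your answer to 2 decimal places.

Δx_S = 113.89

I − A =
  [   0.75    -0.40    -0.35]
  [  -0.30     0.85    -0.45]
  [  -0.25    -0.25     0.90]
Cofactors of I−A, C_ij = (−1)^(i+j)·(minor ij) (rows/columns in the sector order above):
  C_11 = (0.85)(0.90) − (-0.45)(-0.25) = 0.6525
  C_12 = −[(-0.30)(0.90) − (-0.45)(-0.25)] = 0.3825
  C_13 = (-0.30)(-0.25) − (0.85)(-0.25) = 0.2875
  C_21 = −[(-0.40)(0.90) − (-0.35)(-0.25)] = 0.4475
  C_22 = (0.75)(0.90) − (-0.35)(-0.25) = 0.5875
  C_23 = −[(0.75)(-0.25) − (-0.40)(-0.25)] = 0.2875
  C_31 = (-0.40)(-0.45) − (-0.35)(0.85) = 0.4775
  C_32 = −[(0.75)(-0.45) − (-0.35)(-0.30)] = 0.4425
  C_33 = (0.75)(0.85) − (-0.40)(-0.30) = 0.5175
det(I−A) = Σ_j (I−A)_1j·C_1j = (0.75)(0.6525) + (-0.40)(0.3825) + (-0.35)(0.2875) = 0.23575
adj(I−A) = Cᵀ =
  [ 0.6525   0.4475   0.4775]
  [ 0.3825   0.5875   0.4425]
  [ 0.2875   0.2875   0.5175]
(I − A)⁻¹ = adj(I−A) / det(I−A) ≈
  [   2.7678     1.8982     2.0255]
  [   1.6225     2.4920     1.8770]
  [   1.2195     1.2195     2.1951]
Δx = (I − A)⁻¹ Δd with Δd having +60 in the Banking component and 0 elsewhere.
So Δx_S = L_SB · (+60), where L_SB = adj(I−A)_SB / det(I−A) = 0.4475 / 0.23575.
Δx_S = 0.4475 × (+60) / 0.23575 = 26.85 / 0.23575 ≈ 113.89.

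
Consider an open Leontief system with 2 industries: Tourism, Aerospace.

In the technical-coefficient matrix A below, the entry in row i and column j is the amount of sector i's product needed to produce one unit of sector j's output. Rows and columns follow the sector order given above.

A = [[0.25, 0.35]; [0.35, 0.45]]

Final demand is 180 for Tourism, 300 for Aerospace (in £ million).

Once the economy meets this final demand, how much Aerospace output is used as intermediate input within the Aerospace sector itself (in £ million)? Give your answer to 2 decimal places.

z_22 = 446.90

I − A =
  [   0.75    -0.35]
  [  -0.35     0.55]
det(I−A) = (0.75)(0.55) − (-0.35)(-0.35) = 0.2900
adj(I−A) = [[0.55, 0.35], [0.35, 0.75]]
(I − A)⁻¹ = adj(I−A) / det(I−A) ≈
  [   1.8966     1.2069]
  [   1.2069     2.5862]
First solve x = (I − A)⁻¹ d = adj(I−A)·d / det(I−A); in particular x_2 = (0.35·180 + 0.75·300) / 0.2900 = 288.00 / 0.2900 ≈ 993.1034.
Intermediate flow from 2 to 2: z_22 = a_22 · x_2 = 0.45 × 288.00 / 0.2900 = 129.60 / 0.2900 ≈ 446.90.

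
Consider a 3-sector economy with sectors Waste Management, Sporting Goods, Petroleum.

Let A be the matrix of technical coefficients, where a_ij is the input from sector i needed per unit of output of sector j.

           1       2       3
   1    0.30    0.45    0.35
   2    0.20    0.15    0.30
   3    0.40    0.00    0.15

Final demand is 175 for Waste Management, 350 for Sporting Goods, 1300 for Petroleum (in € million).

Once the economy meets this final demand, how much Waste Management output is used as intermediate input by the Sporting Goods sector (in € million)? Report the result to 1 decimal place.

z_12 = 1008.0

I − A =
  [   0.70    -0.45    -0.35]
  [  -0.20     0.85    -0.30]
  [  -0.40     0.00     0.85]
Cofactors of I−A, C_ij = (−1)^(i+j)·(minor ij) (rows/columns in the sector order above):
  C_11 = (0.85)(0.85) − (-0.30)(0.00) = 0.7225
  C_12 = −[(-0.20)(0.85) − (-0.30)(-0.40)] = 0.2900
  C_13 = (-0.20)(0.00) − (0.85)(-0.40) = 0.3400
  C_21 = −[(-0.45)(0.85) − (-0.35)(0.00)] = 0.3825
  C_22 = (0.70)(0.85) − (-0.35)(-0.40) = 0.4550
  C_23 = −[(0.70)(0.00) − (-0.45)(-0.40)] = 0.1800
  C_31 = (-0.45)(-0.30) − (-0.35)(0.85) = 0.4325
  C_32 = −[(0.70)(-0.30) − (-0.35)(-0.20)] = 0.2800
  C_33 = (0.70)(0.85) − (-0.45)(-0.20) = 0.5050
det(I−A) = Σ_j (I−A)_1j·C_1j = (0.70)(0.7225) + (-0.45)(0.2900) + (-0.35)(0.3400) = 0.25625
adj(I−A) = Cᵀ =
  [ 0.7225   0.3825   0.4325]
  [ 0.2900   0.4550   0.2800]
  [ 0.3400   0.1800   0.5050]
(I − A)⁻¹ = adj(I−A) / det(I−A) ≈
  [   2.8195     1.4927     1.6878]
  [   1.1317     1.7756     1.0927]
  [   1.3268     0.7024     1.9707]
First solve x = (I − A)⁻¹ d = adj(I−A)·d / det(I−A); in particular x_2 = (0.2900·175 + 0.4550·350 + 0.2800·1300) / 0.25625 = 574.00 / 0.25625 = 2240.000.
Intermediate flow from 1 to 2: z_12 = a_12 · x_2 = 0.45 × 574.00 / 0.25625 = 258.30 / 0.25625 = 1008.0.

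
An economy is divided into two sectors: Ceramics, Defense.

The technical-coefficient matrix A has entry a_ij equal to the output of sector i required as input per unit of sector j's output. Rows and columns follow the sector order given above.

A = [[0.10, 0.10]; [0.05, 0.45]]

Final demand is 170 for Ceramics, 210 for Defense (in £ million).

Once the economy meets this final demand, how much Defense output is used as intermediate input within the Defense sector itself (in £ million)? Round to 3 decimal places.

I − A =
  [   0.90    -0.10]
  [  -0.05     0.55]
det(I−A) = (0.90)(0.55) − (-0.10)(-0.05) = 0.4900
adj(I−A) = [[0.55, 0.10], [0.05, 0.90]]
(I − A)⁻¹ = adj(I−A) / det(I−A) ≈
  [   1.1224     0.2041]
  [   0.1020     1.8367]
First solve x = (I − A)⁻¹ d = adj(I−A)·d / det(I−A); in particular x_D = (0.05·170 + 0.90·210) / 0.4900 = 197.50 / 0.4900 ≈ 403.06122.
Intermediate flow from D to D: z_DD = a_DD · x_D = 0.45 × 197.50 / 0.4900 = 88.875 / 0.4900 ≈ 181.378.

z_DD = 181.378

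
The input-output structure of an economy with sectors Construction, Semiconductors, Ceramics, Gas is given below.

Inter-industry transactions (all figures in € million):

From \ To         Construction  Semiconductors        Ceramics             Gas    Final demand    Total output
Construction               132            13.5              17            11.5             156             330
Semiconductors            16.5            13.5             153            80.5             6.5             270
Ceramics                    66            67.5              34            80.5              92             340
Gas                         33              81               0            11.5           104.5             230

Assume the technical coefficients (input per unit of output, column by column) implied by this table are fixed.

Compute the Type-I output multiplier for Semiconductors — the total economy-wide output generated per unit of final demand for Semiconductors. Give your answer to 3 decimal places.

Technical coefficients a_ij = z_ij / X_j:
  a_11 = 132/330 = 0.40, a_21 = 16.5/330 = 0.05, a_31 = 66/330 = 0.20, a_41 = 33/330 = 0.10
  a_12 = 13.5/270 = 0.05, a_22 = 13.5/270 = 0.05, a_32 = 67.5/270 = 0.25, a_42 = 81/270 = 0.30
  a_13 = 17/340 = 0.05, a_23 = 153/340 = 0.45, a_33 = 34/340 = 0.10, a_43 = 0/340 = 0.00
  a_14 = 11.5/230 = 0.05, a_24 = 80.5/230 = 0.35, a_34 = 80.5/230 = 0.35, a_44 = 11.5/230 = 0.05
I − A =
  [   0.60    -0.05    -0.05    -0.05]
  [  -0.05     0.95    -0.45    -0.35]
  [  -0.20    -0.25     0.90    -0.35]
  [  -0.10    -0.30     0.00     0.95]
Compute the cofactors C_ij = (−1)^(i+j)·(3×3 minor ij) of I−A; the adjugate is their transpose:
adj(I−A) = Cᵀ =
  [ 0.563625   0.073375   0.068000   0.081750]
  [ 0.175500   0.497250   0.258375   0.287625]
  [ 0.218625   0.218500   0.468875   0.264750]
  [ 0.114750   0.164750   0.088750   0.428625]
det(I−A) = Σ_j (I−A)_1j·C_1j = (0.60)(0.563625) + (-0.05)(0.175500) + (-0.05)(0.218625) + (-0.05)(0.114750) = 0.31273125
(I − A)⁻¹ = adj(I−A) / det(I−A) ≈
  [   1.8023     0.2346     0.2174     0.2614]
  [   0.5612     1.5900     0.8262     0.9197]
  [   0.6991     0.6987     1.4993     0.8466]
  [   0.3669     0.5268     0.2838     1.3706]
The output multiplier for sector j is the column-j sum of the Leontief inverse (I − A)⁻¹ = adj(I−A) / det(I−A).
Column 2 of adj(I−A): (0.073375, 0.497250, 0.218500, 0.164750); det(I−A) = 0.31273125.
m_2 = (0.073375 + 0.497250 + 0.218500 + 0.164750) / 0.31273125 = 0.953875 / 0.31273125 ≈ 3.050.

m_2 = 3.050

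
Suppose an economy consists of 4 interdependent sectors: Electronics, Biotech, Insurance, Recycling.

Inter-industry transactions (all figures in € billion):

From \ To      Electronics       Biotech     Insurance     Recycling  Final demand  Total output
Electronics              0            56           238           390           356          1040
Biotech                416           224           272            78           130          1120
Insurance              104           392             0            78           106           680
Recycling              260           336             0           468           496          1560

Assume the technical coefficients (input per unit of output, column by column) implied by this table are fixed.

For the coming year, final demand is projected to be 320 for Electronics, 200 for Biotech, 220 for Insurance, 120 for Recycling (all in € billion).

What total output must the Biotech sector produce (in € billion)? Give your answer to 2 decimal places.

x_2 = 1126.80

Technical coefficients a_ij = z_ij / X_j:
  a_11 = 0/1040 = 0.00, a_21 = 416/1040 = 0.40, a_31 = 104/1040 = 0.10, a_41 = 260/1040 = 0.25
  a_12 = 56/1120 = 0.05, a_22 = 224/1120 = 0.20, a_32 = 392/1120 = 0.35, a_42 = 336/1120 = 0.30
  a_13 = 238/680 = 0.35, a_23 = 272/680 = 0.40, a_33 = 0/680 = 0.00, a_43 = 0/680 = 0.00
  a_14 = 390/1560 = 0.25, a_24 = 78/1560 = 0.05, a_34 = 78/1560 = 0.05, a_44 = 468/1560 = 0.30
I − A =
  [   1.00    -0.05    -0.35    -0.25]
  [  -0.40     0.80    -0.40    -0.05]
  [  -0.10    -0.35     1.00    -0.05]
  [  -0.25    -0.30     0.00     0.70]
Compute the cofactors C_ij = (−1)^(i+j)·(3×3 minor ij) of I−A; the adjugate is their transpose:
adj(I−A) = Cᵀ =
  [ 0.441000   0.201000   0.234750   0.188625]
  [ 0.325500   0.608625   0.357375   0.185250]
  [ 0.172875   0.249750   0.450375   0.111750]
  [ 0.297000   0.332625   0.237000   0.561000]
det(I−A) = Σ_j (I−A)_1j·C_1j = (1.00)(0.441000) + (-0.05)(0.325500) + (-0.35)(0.172875) + (-0.25)(0.297000) = 0.28996875
(I − A)⁻¹ = adj(I−A) / det(I−A) ≈
  [   1.5209     0.6932     0.8096     0.6505]
  [   1.1225     2.0989     1.2325     0.6389]
  [   0.5962     0.8613     1.5532     0.3854]
  [   1.0242     1.1471     0.8173     1.9347]
x = (I − A)⁻¹ d = adj(I−A)·d / det(I−A), with det(I−A) = 0.28996875:
  x_1 = (0.441000·320 + 0.201000·200 + 0.234750·220 + 0.188625·120) / 0.28996875 = 255.60 / 0.28996875 ≈ 881.47
  x_2 = (0.325500·320 + 0.608625·200 + 0.357375·220 + 0.185250·120) / 0.28996875 = 326.7375 / 0.28996875 ≈ 1126.80
  x_3 = (0.172875·320 + 0.249750·200 + 0.450375·220 + 0.111750·120) / 0.28996875 = 217.7625 / 0.28996875 ≈ 750.99
  x_4 = (0.297000·320 + 0.332625·200 + 0.237000·220 + 0.561000·120) / 0.28996875 = 281.025 / 0.28996875 ≈ 969.16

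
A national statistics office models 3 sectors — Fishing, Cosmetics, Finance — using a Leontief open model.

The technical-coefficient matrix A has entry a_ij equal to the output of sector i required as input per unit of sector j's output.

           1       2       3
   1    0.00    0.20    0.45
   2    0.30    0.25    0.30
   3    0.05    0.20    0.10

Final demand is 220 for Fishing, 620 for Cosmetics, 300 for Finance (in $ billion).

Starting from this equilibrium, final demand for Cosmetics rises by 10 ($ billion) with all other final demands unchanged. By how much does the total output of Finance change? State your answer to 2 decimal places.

I − A =
  [   1.00    -0.20    -0.45]
  [  -0.30     0.75    -0.30]
  [  -0.05    -0.20     0.90]
Cofactors of I−A, C_ij = (−1)^(i+j)·(minor ij) (rows/columns in the sector order above):
  C_11 = (0.75)(0.90) − (-0.30)(-0.20) = 0.6150
  C_12 = −[(-0.30)(0.90) − (-0.30)(-0.05)] = 0.2850
  C_13 = (-0.30)(-0.20) − (0.75)(-0.05) = 0.0975
  C_21 = −[(-0.20)(0.90) − (-0.45)(-0.20)] = 0.2700
  C_22 = (1.00)(0.90) − (-0.45)(-0.05) = 0.8775
  C_23 = −[(1.00)(-0.20) − (-0.20)(-0.05)] = 0.2100
  C_31 = (-0.20)(-0.30) − (-0.45)(0.75) = 0.3975
  C_32 = −[(1.00)(-0.30) − (-0.45)(-0.30)] = 0.4350
  C_33 = (1.00)(0.75) − (-0.20)(-0.30) = 0.6900
det(I−A) = Σ_j (I−A)_1j·C_1j = (1.00)(0.6150) + (-0.20)(0.2850) + (-0.45)(0.0975) = 0.514125
adj(I−A) = Cᵀ =
  [ 0.6150   0.2700   0.3975]
  [ 0.2850   0.8775   0.4350]
  [ 0.0975   0.2100   0.6900]
(I − A)⁻¹ = adj(I−A) / det(I−A) ≈
  [   1.1962     0.5252     0.7732]
  [   0.5543     1.7068     0.8461]
  [   0.1896     0.4085     1.3421]
Δx = (I − A)⁻¹ Δd with Δd having +10 in the Cosmetics component and 0 elsewhere.
So Δx_3 = L_32 · (+10), where L_32 = adj(I−A)_32 / det(I−A) = 0.2100 / 0.514125.
Δx_3 = 0.2100 × (+10) / 0.514125 = 2.10 / 0.514125 ≈ 4.08.

Δx_3 = 4.08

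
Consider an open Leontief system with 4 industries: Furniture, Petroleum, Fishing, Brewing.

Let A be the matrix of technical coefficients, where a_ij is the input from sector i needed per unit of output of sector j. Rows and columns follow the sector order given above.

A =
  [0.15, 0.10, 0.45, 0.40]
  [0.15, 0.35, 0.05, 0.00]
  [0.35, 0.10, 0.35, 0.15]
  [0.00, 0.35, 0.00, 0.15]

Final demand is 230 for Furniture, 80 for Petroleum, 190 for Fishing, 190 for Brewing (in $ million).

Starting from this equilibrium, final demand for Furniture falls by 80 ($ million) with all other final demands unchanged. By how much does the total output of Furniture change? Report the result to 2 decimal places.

I − A =
  [   0.85    -0.10    -0.45    -0.40]
  [  -0.15     0.65    -0.05     0.00]
  [  -0.35    -0.10     0.65    -0.15]
  [   0.00    -0.35     0.00     0.85]
Compute the cofactors C_ij = (−1)^(i+j)·(3×3 minor ij) of I−A; the adjugate is their transpose:
adj(I−A) = Cᵀ =
  [ 0.352250   0.208125   0.259875   0.211625]
  [ 0.097750   0.335750   0.093500   0.062500]
  [ 0.214000   0.195625   0.435875   0.177625]
  [ 0.040250   0.138250   0.038500   0.234250]
det(I−A) = Σ_j (I−A)_1j·C_1j = (0.85)(0.352250) + (-0.10)(0.097750) + (-0.45)(0.214000) + (-0.40)(0.040250) = 0.1772375
(I − A)⁻¹ = adj(I−A) / det(I−A) ≈
  [   1.9874     1.1743     1.4663     1.1940]
  [   0.5515     1.8944     0.5275     0.3526]
  [   1.2074     1.1037     2.4593     1.0022]
  [   0.2271     0.7800     0.2172     1.3217]
Δx = (I − A)⁻¹ Δd with Δd having -80 in the Furniture component and 0 elsewhere.
So Δx_1 = L_11 · (-80), where L_11 = adj(I−A)_11 / det(I−A) = 0.352250 / 0.1772375.
Δx_1 = 0.352250 × (-80) / 0.1772375 = -28.18 / 0.1772375 ≈ -159.00.

Δx_1 = -159.00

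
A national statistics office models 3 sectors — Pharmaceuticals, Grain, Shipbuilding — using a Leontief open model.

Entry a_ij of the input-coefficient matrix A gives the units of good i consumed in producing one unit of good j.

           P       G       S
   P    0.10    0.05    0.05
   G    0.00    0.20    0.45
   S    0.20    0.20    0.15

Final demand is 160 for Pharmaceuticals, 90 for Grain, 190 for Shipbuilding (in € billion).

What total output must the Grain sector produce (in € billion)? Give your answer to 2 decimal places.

x_G = 307.23

I − A =
  [   0.90    -0.05    -0.05]
  [   0.00     0.80    -0.45]
  [  -0.20    -0.20     0.85]
Cofactors of I−A, C_ij = (−1)^(i+j)·(minor ij) (rows/columns in the sector order above):
  C_11 = (0.80)(0.85) − (-0.45)(-0.20) = 0.5900
  C_12 = −[(0.00)(0.85) − (-0.45)(-0.20)] = 0.0900
  C_13 = (0.00)(-0.20) − (0.80)(-0.20) = 0.1600
  C_21 = −[(-0.05)(0.85) − (-0.05)(-0.20)] = 0.0525
  C_22 = (0.90)(0.85) − (-0.05)(-0.20) = 0.7550
  C_23 = −[(0.90)(-0.20) − (-0.05)(-0.20)] = 0.1900
  C_31 = (-0.05)(-0.45) − (-0.05)(0.80) = 0.0625
  C_32 = −[(0.90)(-0.45) − (-0.05)(0.00)] = 0.4050
  C_33 = (0.90)(0.80) − (-0.05)(0.00) = 0.7200
det(I−A) = Σ_j (I−A)_1j·C_1j = (0.90)(0.5900) + (-0.05)(0.0900) + (-0.05)(0.1600) = 0.5185
adj(I−A) = Cᵀ =
  [ 0.5900   0.0525   0.0625]
  [ 0.0900   0.7550   0.4050]
  [ 0.1600   0.1900   0.7200]
(I − A)⁻¹ = adj(I−A) / det(I−A) ≈
  [   1.1379     0.1013     0.1205]
  [   0.1736     1.4561     0.7811]
  [   0.3086     0.3664     1.3886]
x = (I − A)⁻¹ d = adj(I−A)·d / det(I−A), with det(I−A) = 0.5185:
  x_P = (0.5900·160 + 0.0525·90 + 0.0625·190) / 0.5185 = 111.00 / 0.5185 ≈ 214.08
  x_G = (0.0900·160 + 0.7550·90 + 0.4050·190) / 0.5185 = 159.30 / 0.5185 ≈ 307.23
  x_S = (0.1600·160 + 0.1900·90 + 0.7200·190) / 0.5185 = 179.50 / 0.5185 ≈ 346.19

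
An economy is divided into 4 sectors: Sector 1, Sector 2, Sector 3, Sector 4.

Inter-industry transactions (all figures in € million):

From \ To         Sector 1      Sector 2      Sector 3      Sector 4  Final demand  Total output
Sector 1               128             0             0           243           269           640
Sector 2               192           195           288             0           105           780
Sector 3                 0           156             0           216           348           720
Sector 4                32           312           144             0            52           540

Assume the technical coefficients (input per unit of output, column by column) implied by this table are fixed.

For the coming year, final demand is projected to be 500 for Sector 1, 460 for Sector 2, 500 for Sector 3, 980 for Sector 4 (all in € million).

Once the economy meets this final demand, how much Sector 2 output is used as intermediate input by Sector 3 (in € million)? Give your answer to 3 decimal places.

Technical coefficients a_ij = z_ij / X_j:
  a_11 = 128/640 = 0.20, a_21 = 192/640 = 0.30, a_31 = 0/640 = 0.00, a_41 = 32/640 = 0.05
  a_12 = 0/780 = 0.00, a_22 = 195/780 = 0.25, a_32 = 156/780 = 0.20, a_42 = 312/780 = 0.40
  a_13 = 0/720 = 0.00, a_23 = 288/720 = 0.40, a_33 = 0/720 = 0.00, a_43 = 144/720 = 0.20
  a_14 = 243/540 = 0.45, a_24 = 0/540 = 0.00, a_34 = 216/540 = 0.40, a_44 = 0/540 = 0.00
I − A =
  [   0.80     0.00     0.00    -0.45]
  [  -0.30     0.75    -0.40     0.00]
  [   0.00    -0.20     1.00    -0.40]
  [  -0.05    -0.40    -0.20     1.00]
Compute the cofactors C_ij = (−1)^(i+j)·(3×3 minor ij) of I−A; the adjugate is their transpose:
adj(I−A) = Cᵀ =
  [ 0.546000   0.198000   0.139500   0.301500]
  [ 0.284000   0.713500   0.338000   0.263000]
  [ 0.123000   0.283500   0.529125   0.267000]
  [ 0.165500   0.352000   0.248000   0.536000]
det(I−A) = Σ_j (I−A)_1j·C_1j = (0.80)(0.546000) + (0.00)(0.284000) + (0.00)(0.123000) + (-0.45)(0.165500) = 0.362325
(I − A)⁻¹ = adj(I−A) / det(I−A) ≈
  [   1.5069     0.5465     0.3850     0.8321]
  [   0.7838     1.9692     0.9329     0.7259]
  [   0.3395     0.7824     1.4604     0.7369]
  [   0.4568     0.9715     0.6845     1.4793]
First solve x = (I − A)⁻¹ d = adj(I−A)·d / det(I−A); in particular x_3 = (0.123000·500 + 0.283500·460 + 0.529125·500 + 0.267000·980) / 0.362325 = 718.1325 / 0.362325 ≈ 1982.01201.
Intermediate flow from 2 to 3: z_23 = a_23 · x_3 = 0.40 × 718.1325 / 0.362325 = 287.253 / 0.362325 ≈ 792.805.

z_23 = 792.805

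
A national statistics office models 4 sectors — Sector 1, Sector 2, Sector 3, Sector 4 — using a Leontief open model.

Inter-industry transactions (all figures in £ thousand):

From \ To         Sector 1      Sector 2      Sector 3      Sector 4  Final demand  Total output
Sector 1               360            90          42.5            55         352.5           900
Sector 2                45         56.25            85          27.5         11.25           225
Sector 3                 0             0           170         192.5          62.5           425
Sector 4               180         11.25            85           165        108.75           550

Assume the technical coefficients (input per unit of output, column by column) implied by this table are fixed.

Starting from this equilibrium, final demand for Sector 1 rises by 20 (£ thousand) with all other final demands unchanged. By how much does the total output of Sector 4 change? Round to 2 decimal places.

Technical coefficients a_ij = z_ij / X_j:
  a_11 = 360/900 = 0.40, a_21 = 45/900 = 0.05, a_31 = 0/900 = 0.00, a_41 = 180/900 = 0.20
  a_12 = 90/225 = 0.40, a_22 = 56.25/225 = 0.25, a_32 = 0/225 = 0.00, a_42 = 11.25/225 = 0.05
  a_13 = 42.5/425 = 0.10, a_23 = 85/425 = 0.20, a_33 = 170/425 = 0.40, a_43 = 85/425 = 0.20
  a_14 = 55/550 = 0.10, a_24 = 27.5/550 = 0.05, a_34 = 192.5/550 = 0.35, a_44 = 165/550 = 0.30
I − A =
  [   0.60    -0.40    -0.10    -0.10]
  [  -0.05     0.75    -0.20    -0.05]
  [   0.00     0.00     0.60    -0.35]
  [  -0.20    -0.05    -0.20     0.70]
Compute the cofactors C_ij = (−1)^(i+j)·(3×3 minor ij) of I−A; the adjugate is their transpose:
adj(I−A) = Cᵀ =
  [ 0.257500   0.144750   0.128250   0.111250]
  [ 0.037500   0.191000   0.091500   0.064750]
  [ 0.053375   0.038500   0.280250   0.150500]
  [ 0.091500   0.066000   0.123250   0.258000]
det(I−A) = Σ_j (I−A)_1j·C_1j = (0.60)(0.257500) + (-0.40)(0.037500) + (-0.10)(0.053375) + (-0.10)(0.091500) = 0.1250125
(I − A)⁻¹ = adj(I−A) / det(I−A) ≈
  [   2.0598     1.1579     1.0259     0.8899]
  [   0.3000     1.5278     0.7319     0.5179]
  [   0.4270     0.3080     2.2418     1.2039]
  [   0.7319     0.5279     0.9859     2.0638]
Δx = (I − A)⁻¹ Δd with Δd having +20 in the Sector 1 component and 0 elsewhere.
So Δx_4 = L_41 · (+20), where L_41 = adj(I−A)_41 / det(I−A) = 0.091500 / 0.1250125.
Δx_4 = 0.091500 × (+20) / 0.1250125 = 1.83 / 0.1250125 ≈ 14.64.

Δx_4 = 14.64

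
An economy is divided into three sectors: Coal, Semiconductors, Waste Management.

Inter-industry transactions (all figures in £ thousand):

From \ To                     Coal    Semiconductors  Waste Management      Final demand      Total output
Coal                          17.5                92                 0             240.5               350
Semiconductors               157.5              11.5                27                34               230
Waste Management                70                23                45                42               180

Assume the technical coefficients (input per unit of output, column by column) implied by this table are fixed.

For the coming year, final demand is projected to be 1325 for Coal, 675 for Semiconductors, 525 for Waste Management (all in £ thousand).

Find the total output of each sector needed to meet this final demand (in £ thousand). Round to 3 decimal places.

x_1 = 2246.182, x_2 = 2022.182, x_3 = 1568.606

Technical coefficients a_ij = z_ij / X_j:
  a_11 = 17.5/350 = 0.05, a_21 = 157.5/350 = 0.45, a_31 = 70/350 = 0.20
  a_12 = 92/230 = 0.40, a_22 = 11.5/230 = 0.05, a_32 = 23/230 = 0.10
  a_13 = 0/180 = 0.00, a_23 = 27/180 = 0.15, a_33 = 45/180 = 0.25
I − A =
  [   0.95    -0.40     0.00]
  [  -0.45     0.95    -0.15]
  [  -0.20    -0.10     0.75]
Cofactors of I−A, C_ij = (−1)^(i+j)·(minor ij) (rows/columns in the sector order above):
  C_11 = (0.95)(0.75) − (-0.15)(-0.10) = 0.6975
  C_12 = −[(-0.45)(0.75) − (-0.15)(-0.20)] = 0.3675
  C_13 = (-0.45)(-0.10) − (0.95)(-0.20) = 0.2350
  C_21 = −[(-0.40)(0.75) − (0.00)(-0.10)] = 0.3000
  C_22 = (0.95)(0.75) − (0.00)(-0.20) = 0.7125
  C_23 = −[(0.95)(-0.10) − (-0.40)(-0.20)] = 0.1750
  C_31 = (-0.40)(-0.15) − (0.00)(0.95) = 0.0600
  C_32 = −[(0.95)(-0.15) − (0.00)(-0.45)] = 0.1425
  C_33 = (0.95)(0.95) − (-0.40)(-0.45) = 0.7225
det(I−A) = Σ_j (I−A)_1j·C_1j = (0.95)(0.6975) + (-0.40)(0.3675) + (0.00)(0.2350) = 0.515625
adj(I−A) = Cᵀ =
  [ 0.6975   0.3000   0.0600]
  [ 0.3675   0.7125   0.1425]
  [ 0.2350   0.1750   0.7225]
(I − A)⁻¹ = adj(I−A) / det(I−A) ≈
  [   1.3527     0.5818     0.1164]
  [   0.7127     1.3818     0.2764]
  [   0.4558     0.3394     1.4012]
x = (I − A)⁻¹ d = adj(I−A)·d / det(I−A), with det(I−A) = 0.515625:
  x_1 = (0.6975·1325 + 0.3000·675 + 0.0600·525) / 0.515625 = 1158.1875 / 0.515625 ≈ 2246.182
  x_2 = (0.3675·1325 + 0.7125·675 + 0.1425·525) / 0.515625 = 1042.6875 / 0.515625 ≈ 2022.182
  x_3 = (0.2350·1325 + 0.1750·675 + 0.7225·525) / 0.515625 = 808.8125 / 0.515625 ≈ 1568.606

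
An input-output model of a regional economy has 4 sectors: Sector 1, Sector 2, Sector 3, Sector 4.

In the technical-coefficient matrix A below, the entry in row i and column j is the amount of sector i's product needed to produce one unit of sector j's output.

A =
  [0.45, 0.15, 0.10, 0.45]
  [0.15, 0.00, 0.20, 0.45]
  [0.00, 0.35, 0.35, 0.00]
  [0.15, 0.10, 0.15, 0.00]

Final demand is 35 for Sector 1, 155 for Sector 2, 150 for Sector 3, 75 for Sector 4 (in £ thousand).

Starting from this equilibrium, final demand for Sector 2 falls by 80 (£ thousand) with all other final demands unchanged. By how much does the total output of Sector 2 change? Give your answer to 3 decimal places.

I − A =
  [   0.55    -0.15    -0.10    -0.45]
  [  -0.15     1.00    -0.20    -0.45]
  [   0.00    -0.35     0.65     0.00]
  [  -0.15    -0.10    -0.15     1.00]
Compute the cofactors C_ij = (−1)^(i+j)·(3×3 minor ij) of I−A; the adjugate is their transpose:
adj(I−A) = Cᵀ =
  [ 0.527125   0.185375   0.212125   0.320625]
  [ 0.141375   0.313625   0.165500   0.204750]
  [ 0.076125   0.168875   0.418375   0.110250]
  [ 0.104625   0.084500   0.111125   0.299125]
det(I−A) = Σ_j (I−A)_1j·C_1j = (0.55)(0.527125) + (-0.15)(0.141375) + (-0.10)(0.076125) + (-0.45)(0.104625) = 0.21401875
(I − A)⁻¹ = adj(I−A) / det(I−A) ≈
  [   2.4630     0.8662     0.9912     1.4981]
  [   0.6606     1.4654     0.7733     0.9567]
  [   0.3557     0.7891     1.9549     0.5151]
  [   0.4889     0.3948     0.5192     1.3977]
Δx = (I − A)⁻¹ Δd with Δd having -80 in the Sector 2 component and 0 elsewhere.
So Δx_2 = L_22 · (-80), where L_22 = adj(I−A)_22 / det(I−A) = 0.313625 / 0.21401875.
Δx_2 = 0.313625 × (-80) / 0.21401875 = -25.09 / 0.21401875 ≈ -117.233.

Δx_2 = -117.233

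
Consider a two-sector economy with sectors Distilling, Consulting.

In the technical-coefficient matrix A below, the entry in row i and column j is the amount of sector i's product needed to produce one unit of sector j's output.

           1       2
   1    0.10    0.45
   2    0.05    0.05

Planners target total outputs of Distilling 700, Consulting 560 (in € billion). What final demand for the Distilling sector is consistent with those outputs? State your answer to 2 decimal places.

d_1 = 378.00

I − A =
  [   0.90    -0.45]
  [  -0.05     0.95]
d = (I − A) x:
  d_1 = (+0.90)·700 + (-0.45)·560 = 378.00
  d_2 = (-0.05)·700 + (+0.95)·560 = 497.00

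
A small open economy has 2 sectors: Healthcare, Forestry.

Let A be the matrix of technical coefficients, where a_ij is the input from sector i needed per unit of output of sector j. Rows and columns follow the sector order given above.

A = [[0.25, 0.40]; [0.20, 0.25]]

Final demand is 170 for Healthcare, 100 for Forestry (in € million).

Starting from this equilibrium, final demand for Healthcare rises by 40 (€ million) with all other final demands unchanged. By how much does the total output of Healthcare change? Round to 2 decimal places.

Δx_1 = 62.18

I − A =
  [   0.75    -0.40]
  [  -0.20     0.75]
det(I−A) = (0.75)(0.75) − (-0.40)(-0.20) = 0.4825
adj(I−A) = [[0.75, 0.40], [0.20, 0.75]]
(I − A)⁻¹ = adj(I−A) / det(I−A) ≈
  [   1.5544     0.8290]
  [   0.4145     1.5544]
Δx = (I − A)⁻¹ Δd with Δd having +40 in the Healthcare component and 0 elsewhere.
So Δx_1 = L_11 · (+40), where L_11 = adj(I−A)_11 / det(I−A) = 0.75 / 0.4825.
Δx_1 = 0.75 × (+40) / 0.4825 = 30.00 / 0.4825 ≈ 62.18.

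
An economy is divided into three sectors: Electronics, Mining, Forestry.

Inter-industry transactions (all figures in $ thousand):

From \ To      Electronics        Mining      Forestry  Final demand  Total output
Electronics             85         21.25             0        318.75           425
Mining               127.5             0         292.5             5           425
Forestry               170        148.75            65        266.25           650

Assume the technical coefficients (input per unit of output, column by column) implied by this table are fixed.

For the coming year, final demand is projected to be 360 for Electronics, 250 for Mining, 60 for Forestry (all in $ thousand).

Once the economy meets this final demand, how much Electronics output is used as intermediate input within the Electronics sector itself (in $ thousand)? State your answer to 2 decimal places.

z_EE = 97.95

Technical coefficients a_ij = z_ij / X_j:
  a_EE = 85/425 = 0.20, a_ME = 127.5/425 = 0.30, a_FE = 170/425 = 0.40
  a_EM = 21.25/425 = 0.05, a_MM = 0/425 = 0.00, a_FM = 148.75/425 = 0.35
  a_EF = 0/650 = 0.00, a_MF = 292.5/650 = 0.45, a_FF = 65/650 = 0.10
I − A =
  [   0.80    -0.05     0.00]
  [  -0.30     1.00    -0.45]
  [  -0.40    -0.35     0.90]
Cofactors of I−A, C_ij = (−1)^(i+j)·(minor ij) (rows/columns in the sector order above):
  C_11 = (1.00)(0.90) − (-0.45)(-0.35) = 0.7425
  C_12 = −[(-0.30)(0.90) − (-0.45)(-0.40)] = 0.4500
  C_13 = (-0.30)(-0.35) − (1.00)(-0.40) = 0.5050
  C_21 = −[(-0.05)(0.90) − (0.00)(-0.35)] = 0.0450
  C_22 = (0.80)(0.90) − (0.00)(-0.40) = 0.7200
  C_23 = −[(0.80)(-0.35) − (-0.05)(-0.40)] = 0.3000
  C_31 = (-0.05)(-0.45) − (0.00)(1.00) = 0.0225
  C_32 = −[(0.80)(-0.45) − (0.00)(-0.30)] = 0.3600
  C_33 = (0.80)(1.00) − (-0.05)(-0.30) = 0.7850
det(I−A) = Σ_j (I−A)_1j·C_1j = (0.80)(0.7425) + (-0.05)(0.4500) + (0.00)(0.5050) = 0.5715
adj(I−A) = Cᵀ =
  [ 0.7425   0.0450   0.0225]
  [ 0.4500   0.7200   0.3600]
  [ 0.5050   0.3000   0.7850]
(I − A)⁻¹ = adj(I−A) / det(I−A) ≈
  [   1.2992     0.0787     0.0394]
  [   0.7874     1.2598     0.6299]
  [   0.8836     0.5249     1.3736]
First solve x = (I − A)⁻¹ d = adj(I−A)·d / det(I−A); in particular x_E = (0.7425·360 + 0.0450·250 + 0.0225·60) / 0.5715 = 279.90 / 0.5715 ≈ 489.7638.
Intermediate flow from E to E: z_EE = a_EE · x_E = 0.20 × 279.90 / 0.5715 = 55.98 / 0.5715 ≈ 97.95.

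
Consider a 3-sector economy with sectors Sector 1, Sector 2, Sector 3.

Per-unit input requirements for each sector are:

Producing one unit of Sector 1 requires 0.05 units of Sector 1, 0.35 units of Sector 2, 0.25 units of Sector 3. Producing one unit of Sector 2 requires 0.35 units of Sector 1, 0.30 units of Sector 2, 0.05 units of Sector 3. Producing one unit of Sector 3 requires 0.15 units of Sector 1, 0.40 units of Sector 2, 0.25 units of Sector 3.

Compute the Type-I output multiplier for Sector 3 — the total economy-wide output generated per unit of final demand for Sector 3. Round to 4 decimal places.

I − A =
  [   0.95    -0.35    -0.15]
  [  -0.35     0.70    -0.40]
  [  -0.25    -0.05     0.75]
Cofactors of I−A, C_ij = (−1)^(i+j)·(minor ij) (rows/columns in the sector order above):
  C_11 = (0.70)(0.75) − (-0.40)(-0.05) = 0.5050
  C_12 = −[(-0.35)(0.75) − (-0.40)(-0.25)] = 0.3625
  C_13 = (-0.35)(-0.05) − (0.70)(-0.25) = 0.1925
  C_21 = −[(-0.35)(0.75) − (-0.15)(-0.05)] = 0.2700
  C_22 = (0.95)(0.75) − (-0.15)(-0.25) = 0.6750
  C_23 = −[(0.95)(-0.05) − (-0.35)(-0.25)] = 0.1350
  C_31 = (-0.35)(-0.40) − (-0.15)(0.70) = 0.2450
  C_32 = −[(0.95)(-0.40) − (-0.15)(-0.35)] = 0.4325
  C_33 = (0.95)(0.70) − (-0.35)(-0.35) = 0.5425
det(I−A) = Σ_j (I−A)_1j·C_1j = (0.95)(0.5050) + (-0.35)(0.3625) + (-0.15)(0.1925) = 0.3240
adj(I−A) = Cᵀ =
  [ 0.5050   0.2700   0.2450]
  [ 0.3625   0.6750   0.4325]
  [ 0.1925   0.1350   0.5425]
(I − A)⁻¹ = adj(I−A) / det(I−A) ≈
  [   1.55864     0.83333     0.75617]
  [   1.11883     2.08333     1.33488]
  [   0.59414     0.41667     1.67438]
The output multiplier for sector j is the column-j sum of the Leontief inverse (I − A)⁻¹ = adj(I−A) / det(I−A).
Column 3 of adj(I−A): (0.2450, 0.4325, 0.5425); det(I−A) = 0.3240.
m_3 = (0.2450 + 0.4325 + 0.5425) / 0.3240 = 1.22 / 0.3240 ≈ 3.7654.

m_3 = 3.7654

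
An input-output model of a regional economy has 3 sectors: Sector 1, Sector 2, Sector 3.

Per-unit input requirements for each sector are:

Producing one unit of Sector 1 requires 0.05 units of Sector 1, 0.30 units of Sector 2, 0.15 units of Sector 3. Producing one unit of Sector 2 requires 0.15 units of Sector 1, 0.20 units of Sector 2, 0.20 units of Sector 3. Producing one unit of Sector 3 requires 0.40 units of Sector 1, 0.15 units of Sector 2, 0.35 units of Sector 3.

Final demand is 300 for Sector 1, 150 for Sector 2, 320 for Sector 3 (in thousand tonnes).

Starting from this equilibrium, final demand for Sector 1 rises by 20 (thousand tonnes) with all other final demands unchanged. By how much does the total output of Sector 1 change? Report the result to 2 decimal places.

I − A =
  [   0.95    -0.15    -0.40]
  [  -0.30     0.80    -0.15]
  [  -0.15    -0.20     0.65]
Cofactors of I−A, C_ij = (−1)^(i+j)·(minor ij) (rows/columns in the sector order above):
  C_11 = (0.80)(0.65) − (-0.15)(-0.20) = 0.4900
  C_12 = −[(-0.30)(0.65) − (-0.15)(-0.15)] = 0.2175
  C_13 = (-0.30)(-0.20) − (0.80)(-0.15) = 0.1800
  C_21 = −[(-0.15)(0.65) − (-0.40)(-0.20)] = 0.1775
  C_22 = (0.95)(0.65) − (-0.40)(-0.15) = 0.5575
  C_23 = −[(0.95)(-0.20) − (-0.15)(-0.15)] = 0.2125
  C_31 = (-0.15)(-0.15) − (-0.40)(0.80) = 0.3425
  C_32 = −[(0.95)(-0.15) − (-0.40)(-0.30)] = 0.2625
  C_33 = (0.95)(0.80) − (-0.15)(-0.30) = 0.7150
det(I−A) = Σ_j (I−A)_1j·C_1j = (0.95)(0.4900) + (-0.15)(0.2175) + (-0.40)(0.1800) = 0.360875
adj(I−A) = Cᵀ =
  [ 0.4900   0.1775   0.3425]
  [ 0.2175   0.5575   0.2625]
  [ 0.1800   0.2125   0.7150]
(I − A)⁻¹ = adj(I−A) / det(I−A) ≈
  [   1.3578     0.4919     0.9491]
  [   0.6027     1.5449     0.7274]
  [   0.4988     0.5888     1.9813]
Δx = (I − A)⁻¹ Δd with Δd having +20 in the Sector 1 component and 0 elsewhere.
So Δx_1 = L_11 · (+20), where L_11 = adj(I−A)_11 / det(I−A) = 0.4900 / 0.360875.
Δx_1 = 0.4900 × (+20) / 0.360875 = 9.80 / 0.360875 ≈ 27.16.

Δx_1 = 27.16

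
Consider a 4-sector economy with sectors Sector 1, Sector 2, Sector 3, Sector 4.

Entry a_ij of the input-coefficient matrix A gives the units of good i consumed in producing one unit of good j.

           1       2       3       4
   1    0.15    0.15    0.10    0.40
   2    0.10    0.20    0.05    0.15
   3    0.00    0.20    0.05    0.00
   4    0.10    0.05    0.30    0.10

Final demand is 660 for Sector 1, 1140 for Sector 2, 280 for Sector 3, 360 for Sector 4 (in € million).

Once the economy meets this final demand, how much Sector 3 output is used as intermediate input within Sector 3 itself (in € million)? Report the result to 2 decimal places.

I − A =
  [   0.85    -0.15    -0.10    -0.40]
  [  -0.10     0.80    -0.05    -0.15]
  [   0.00    -0.20     0.95     0.00]
  [  -0.10    -0.05    -0.30     0.90]
Compute the cofactors C_ij = (−1)^(i+j)·(3×3 minor ij) of I−A; the adjugate is their transpose:
adj(I−A) = Cᵀ =
  [ 0.658875   0.189250   0.181750   0.324375]
  [ 0.099750   0.688750   0.097000   0.159125]
  [ 0.021000   0.145000   0.555875   0.033500]
  [ 0.085750   0.107625   0.210875   0.621250]
det(I−A) = Σ_j (I−A)_1j·C_1j = (0.85)(0.658875) + (-0.15)(0.099750) + (-0.10)(0.021000) + (-0.40)(0.085750) = 0.50868125
(I − A)⁻¹ = adj(I−A) / det(I−A) ≈
  [   1.2953     0.3720     0.3573     0.6377]
  [   0.1961     1.3540     0.1907     0.3128]
  [   0.0413     0.2851     1.0928     0.0659]
  [   0.1686     0.2116     0.4146     1.2213]
First solve x = (I − A)⁻¹ d = adj(I−A)·d / det(I−A); in particular x_3 = (0.021000·660 + 0.145000·1140 + 0.555875·280 + 0.033500·360) / 0.50868125 = 346.865 / 0.50868125 ≈ 681.8907.
Intermediate flow from 3 to 3: z_33 = a_33 · x_3 = 0.05 × 346.865 / 0.50868125 = 17.34325 / 0.50868125 ≈ 34.09.

z_33 = 34.09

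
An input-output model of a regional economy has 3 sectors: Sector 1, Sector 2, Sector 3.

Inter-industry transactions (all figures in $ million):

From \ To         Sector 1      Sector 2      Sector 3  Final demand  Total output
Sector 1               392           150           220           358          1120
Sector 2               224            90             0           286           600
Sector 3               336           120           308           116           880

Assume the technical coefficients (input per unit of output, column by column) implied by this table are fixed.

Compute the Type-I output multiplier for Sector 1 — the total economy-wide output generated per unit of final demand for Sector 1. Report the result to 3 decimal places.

m_1 = 3.866

Technical coefficients a_ij = z_ij / X_j:
  a_11 = 392/1120 = 0.35, a_21 = 224/1120 = 0.20, a_31 = 336/1120 = 0.30
  a_12 = 150/600 = 0.25, a_22 = 90/600 = 0.15, a_32 = 120/600 = 0.20
  a_13 = 220/880 = 0.25, a_23 = 0/880 = 0.00, a_33 = 308/880 = 0.35
I − A =
  [   0.65    -0.25    -0.25]
  [  -0.20     0.85     0.00]
  [  -0.30    -0.20     0.65]
Cofactors of I−A, C_ij = (−1)^(i+j)·(minor ij) (rows/columns in the sector order above):
  C_11 = (0.85)(0.65) − (0.00)(-0.20) = 0.5525
  C_12 = −[(-0.20)(0.65) − (0.00)(-0.30)] = 0.1300
  C_13 = (-0.20)(-0.20) − (0.85)(-0.30) = 0.2950
  C_21 = −[(-0.25)(0.65) − (-0.25)(-0.20)] = 0.2125
  C_22 = (0.65)(0.65) − (-0.25)(-0.30) = 0.3475
  C_23 = −[(0.65)(-0.20) − (-0.25)(-0.30)] = 0.2050
  C_31 = (-0.25)(0.00) − (-0.25)(0.85) = 0.2125
  C_32 = −[(0.65)(0.00) − (-0.25)(-0.20)] = 0.0500
  C_33 = (0.65)(0.85) − (-0.25)(-0.20) = 0.5025
det(I−A) = Σ_j (I−A)_1j·C_1j = (0.65)(0.5525) + (-0.25)(0.1300) + (-0.25)(0.2950) = 0.252875
adj(I−A) = Cᵀ =
  [ 0.5525   0.2125   0.2125]
  [ 0.1300   0.3475   0.0500]
  [ 0.2950   0.2050   0.5025]
(I − A)⁻¹ = adj(I−A) / det(I−A) ≈
  [   2.1849     0.8403     0.8403]
  [   0.5141     1.3742     0.1977]
  [   1.1666     0.8107     1.9871]
The output multiplier for sector j is the column-j sum of the Leontief inverse (I − A)⁻¹ = adj(I−A) / det(I−A).
Column 1 of adj(I−A): (0.5525, 0.1300, 0.2950); det(I−A) = 0.252875.
m_1 = (0.5525 + 0.1300 + 0.2950) / 0.252875 = 0.9775 / 0.252875 ≈ 3.866.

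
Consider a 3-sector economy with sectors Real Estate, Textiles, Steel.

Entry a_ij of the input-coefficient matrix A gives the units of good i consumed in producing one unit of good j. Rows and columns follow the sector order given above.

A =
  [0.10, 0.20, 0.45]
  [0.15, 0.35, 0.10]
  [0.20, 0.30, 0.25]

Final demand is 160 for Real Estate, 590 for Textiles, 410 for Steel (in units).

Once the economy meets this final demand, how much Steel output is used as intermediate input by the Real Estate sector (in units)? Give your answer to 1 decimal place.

I − A =
  [   0.90    -0.20    -0.45]
  [  -0.15     0.65    -0.10]
  [  -0.20    -0.30     0.75]
Cofactors of I−A, C_ij = (−1)^(i+j)·(minor ij) (rows/columns in the sector order above):
  C_11 = (0.65)(0.75) − (-0.10)(-0.30) = 0.4575
  C_12 = −[(-0.15)(0.75) − (-0.10)(-0.20)] = 0.1325
  C_13 = (-0.15)(-0.30) − (0.65)(-0.20) = 0.1750
  C_21 = −[(-0.20)(0.75) − (-0.45)(-0.30)] = 0.2850
  C_22 = (0.90)(0.75) − (-0.45)(-0.20) = 0.5850
  C_23 = −[(0.90)(-0.30) − (-0.20)(-0.20)] = 0.3100
  C_31 = (-0.20)(-0.10) − (-0.45)(0.65) = 0.3125
  C_32 = −[(0.90)(-0.10) − (-0.45)(-0.15)] = 0.1575
  C_33 = (0.90)(0.65) − (-0.20)(-0.15) = 0.5550
det(I−A) = Σ_j (I−A)_1j·C_1j = (0.90)(0.4575) + (-0.20)(0.1325) + (-0.45)(0.1750) = 0.3065
adj(I−A) = Cᵀ =
  [ 0.4575   0.2850   0.3125]
  [ 0.1325   0.5850   0.1575]
  [ 0.1750   0.3100   0.5550]
(I − A)⁻¹ = adj(I−A) / det(I−A) ≈
  [   1.4927     0.9299     1.0196]
  [   0.4323     1.9086     0.5139]
  [   0.5710     1.0114     1.8108]
First solve x = (I − A)⁻¹ d = adj(I−A)·d / det(I−A); in particular x_1 = (0.4575·160 + 0.2850·590 + 0.3125·410) / 0.3065 = 369.475 / 0.3065 ≈ 1205.465.
Intermediate flow from 3 to 1: z_31 = a_31 · x_1 = 0.20 × 369.475 / 0.3065 = 73.895 / 0.3065 ≈ 241.1.

z_31 = 241.1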